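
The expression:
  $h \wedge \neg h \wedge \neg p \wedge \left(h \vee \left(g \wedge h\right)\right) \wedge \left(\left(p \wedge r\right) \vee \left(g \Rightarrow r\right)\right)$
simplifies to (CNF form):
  $\text{False}$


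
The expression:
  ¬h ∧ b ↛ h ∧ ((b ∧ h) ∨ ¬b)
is never true.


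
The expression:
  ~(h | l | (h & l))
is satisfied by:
  {h: False, l: False}


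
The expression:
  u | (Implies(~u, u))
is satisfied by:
  {u: True}


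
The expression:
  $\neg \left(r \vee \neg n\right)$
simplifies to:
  $n \wedge \neg r$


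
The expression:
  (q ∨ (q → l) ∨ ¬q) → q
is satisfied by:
  {q: True}


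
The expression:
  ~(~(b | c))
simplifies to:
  b | c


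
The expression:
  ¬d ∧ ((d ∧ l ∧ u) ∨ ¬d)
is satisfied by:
  {d: False}


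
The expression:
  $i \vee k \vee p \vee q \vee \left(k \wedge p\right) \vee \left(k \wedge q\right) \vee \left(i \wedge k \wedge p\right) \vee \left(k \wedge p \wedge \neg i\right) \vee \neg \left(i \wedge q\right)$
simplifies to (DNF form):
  $\text{True}$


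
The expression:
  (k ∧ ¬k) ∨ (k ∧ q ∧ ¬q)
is never true.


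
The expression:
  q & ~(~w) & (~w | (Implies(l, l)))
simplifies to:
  q & w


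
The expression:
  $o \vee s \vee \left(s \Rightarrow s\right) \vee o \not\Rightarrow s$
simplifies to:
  $\text{True}$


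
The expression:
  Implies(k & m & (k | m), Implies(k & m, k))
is always true.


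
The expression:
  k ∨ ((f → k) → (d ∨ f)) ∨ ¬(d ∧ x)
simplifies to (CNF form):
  True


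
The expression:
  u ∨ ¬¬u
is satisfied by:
  {u: True}


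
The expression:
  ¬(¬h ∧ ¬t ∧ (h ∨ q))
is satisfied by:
  {t: True, h: True, q: False}
  {t: True, h: False, q: False}
  {h: True, t: False, q: False}
  {t: False, h: False, q: False}
  {t: True, q: True, h: True}
  {t: True, q: True, h: False}
  {q: True, h: True, t: False}


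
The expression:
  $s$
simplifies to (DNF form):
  $s$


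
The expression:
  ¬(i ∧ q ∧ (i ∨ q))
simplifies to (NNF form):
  ¬i ∨ ¬q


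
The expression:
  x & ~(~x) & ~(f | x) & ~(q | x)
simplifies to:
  False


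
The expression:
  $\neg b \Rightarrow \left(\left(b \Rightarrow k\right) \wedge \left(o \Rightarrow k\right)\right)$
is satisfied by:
  {b: True, k: True, o: False}
  {b: True, o: False, k: False}
  {k: True, o: False, b: False}
  {k: False, o: False, b: False}
  {b: True, k: True, o: True}
  {b: True, o: True, k: False}
  {k: True, o: True, b: False}


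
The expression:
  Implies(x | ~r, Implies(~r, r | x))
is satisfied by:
  {r: True, x: True}
  {r: True, x: False}
  {x: True, r: False}


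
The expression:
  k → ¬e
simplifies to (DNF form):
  ¬e ∨ ¬k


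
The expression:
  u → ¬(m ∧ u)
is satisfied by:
  {u: False, m: False}
  {m: True, u: False}
  {u: True, m: False}


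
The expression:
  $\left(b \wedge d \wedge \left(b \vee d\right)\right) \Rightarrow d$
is always true.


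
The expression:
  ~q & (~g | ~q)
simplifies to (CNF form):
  ~q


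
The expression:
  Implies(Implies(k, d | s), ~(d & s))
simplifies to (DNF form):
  ~d | ~s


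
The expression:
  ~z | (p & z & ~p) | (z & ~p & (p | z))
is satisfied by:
  {p: False, z: False}
  {z: True, p: False}
  {p: True, z: False}


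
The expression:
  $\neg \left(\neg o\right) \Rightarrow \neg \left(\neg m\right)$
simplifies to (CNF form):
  $m \vee \neg o$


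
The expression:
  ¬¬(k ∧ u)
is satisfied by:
  {u: True, k: True}


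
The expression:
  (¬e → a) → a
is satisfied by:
  {a: True, e: False}
  {e: False, a: False}
  {e: True, a: True}


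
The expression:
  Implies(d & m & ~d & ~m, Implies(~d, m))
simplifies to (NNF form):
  True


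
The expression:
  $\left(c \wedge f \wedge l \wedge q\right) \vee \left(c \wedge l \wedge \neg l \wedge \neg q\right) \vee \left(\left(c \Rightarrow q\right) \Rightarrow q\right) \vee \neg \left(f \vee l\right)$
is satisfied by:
  {q: True, c: True, f: False, l: False}
  {q: True, c: True, l: True, f: False}
  {q: True, c: True, f: True, l: False}
  {q: True, c: True, l: True, f: True}
  {q: True, f: False, l: False, c: False}
  {q: True, l: True, f: False, c: False}
  {q: True, f: True, l: False, c: False}
  {q: True, l: True, f: True, c: False}
  {c: True, f: False, l: False, q: False}
  {l: True, c: True, f: False, q: False}
  {c: True, f: True, l: False, q: False}
  {l: True, c: True, f: True, q: False}
  {c: False, f: False, l: False, q: False}


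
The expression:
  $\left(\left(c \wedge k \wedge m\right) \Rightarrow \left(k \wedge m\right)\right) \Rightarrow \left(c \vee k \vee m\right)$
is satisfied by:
  {c: True, k: True, m: True}
  {c: True, k: True, m: False}
  {c: True, m: True, k: False}
  {c: True, m: False, k: False}
  {k: True, m: True, c: False}
  {k: True, m: False, c: False}
  {m: True, k: False, c: False}


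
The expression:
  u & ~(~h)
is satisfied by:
  {h: True, u: True}


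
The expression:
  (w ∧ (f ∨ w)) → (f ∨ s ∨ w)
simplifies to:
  True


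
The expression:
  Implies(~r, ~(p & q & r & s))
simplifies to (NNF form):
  True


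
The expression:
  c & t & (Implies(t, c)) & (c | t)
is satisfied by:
  {t: True, c: True}


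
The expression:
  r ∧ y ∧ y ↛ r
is never true.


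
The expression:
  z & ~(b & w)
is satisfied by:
  {z: True, w: False, b: False}
  {z: True, b: True, w: False}
  {z: True, w: True, b: False}


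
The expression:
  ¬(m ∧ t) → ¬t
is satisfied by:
  {m: True, t: False}
  {t: False, m: False}
  {t: True, m: True}


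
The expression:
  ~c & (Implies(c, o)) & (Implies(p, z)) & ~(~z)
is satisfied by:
  {z: True, c: False}


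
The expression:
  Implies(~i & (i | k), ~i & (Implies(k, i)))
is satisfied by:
  {i: True, k: False}
  {k: False, i: False}
  {k: True, i: True}


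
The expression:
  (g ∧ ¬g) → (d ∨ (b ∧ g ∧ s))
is always true.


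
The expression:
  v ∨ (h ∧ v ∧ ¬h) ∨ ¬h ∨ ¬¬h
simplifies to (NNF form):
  True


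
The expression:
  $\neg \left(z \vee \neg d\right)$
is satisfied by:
  {d: True, z: False}


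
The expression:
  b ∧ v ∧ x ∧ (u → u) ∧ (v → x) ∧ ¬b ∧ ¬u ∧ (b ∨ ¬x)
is never true.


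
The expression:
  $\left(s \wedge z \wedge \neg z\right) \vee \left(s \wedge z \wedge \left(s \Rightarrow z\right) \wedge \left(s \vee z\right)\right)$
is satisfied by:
  {z: True, s: True}


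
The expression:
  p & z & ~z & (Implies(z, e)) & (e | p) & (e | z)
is never true.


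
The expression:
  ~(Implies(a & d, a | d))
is never true.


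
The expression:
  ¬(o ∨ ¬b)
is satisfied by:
  {b: True, o: False}


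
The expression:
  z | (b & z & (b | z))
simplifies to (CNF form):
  z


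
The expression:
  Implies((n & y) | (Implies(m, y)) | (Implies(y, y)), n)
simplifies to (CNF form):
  n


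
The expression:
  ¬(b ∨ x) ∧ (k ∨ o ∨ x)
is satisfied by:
  {k: True, o: True, x: False, b: False}
  {k: True, x: False, b: False, o: False}
  {o: True, x: False, b: False, k: False}


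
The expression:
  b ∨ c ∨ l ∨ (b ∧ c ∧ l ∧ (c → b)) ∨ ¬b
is always true.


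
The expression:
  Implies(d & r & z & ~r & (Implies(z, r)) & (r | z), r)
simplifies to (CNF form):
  True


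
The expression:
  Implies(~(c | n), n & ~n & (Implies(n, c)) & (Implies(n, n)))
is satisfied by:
  {n: True, c: True}
  {n: True, c: False}
  {c: True, n: False}


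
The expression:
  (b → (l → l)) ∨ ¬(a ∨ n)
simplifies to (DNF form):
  True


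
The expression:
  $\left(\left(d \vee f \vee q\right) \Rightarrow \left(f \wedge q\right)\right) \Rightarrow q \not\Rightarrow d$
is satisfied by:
  {f: True, d: False, q: False}
  {q: True, d: False, f: False}
  {q: True, d: False, f: True}
  {d: True, q: False, f: False}
  {f: True, d: True, q: False}
  {q: True, d: True, f: False}


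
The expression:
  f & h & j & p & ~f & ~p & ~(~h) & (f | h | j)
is never true.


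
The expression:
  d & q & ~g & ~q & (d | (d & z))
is never true.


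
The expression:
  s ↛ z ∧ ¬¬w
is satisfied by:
  {w: True, s: True, z: False}


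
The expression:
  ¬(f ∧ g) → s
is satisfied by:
  {g: True, s: True, f: True}
  {g: True, s: True, f: False}
  {s: True, f: True, g: False}
  {s: True, f: False, g: False}
  {g: True, f: True, s: False}


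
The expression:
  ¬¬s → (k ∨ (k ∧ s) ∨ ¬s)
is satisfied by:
  {k: True, s: False}
  {s: False, k: False}
  {s: True, k: True}


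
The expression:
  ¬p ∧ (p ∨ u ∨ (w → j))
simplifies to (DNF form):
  (j ∧ ¬p) ∨ (u ∧ ¬p) ∨ (¬p ∧ ¬w)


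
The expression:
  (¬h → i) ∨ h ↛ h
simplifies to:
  h ∨ i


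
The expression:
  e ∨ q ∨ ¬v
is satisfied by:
  {q: True, e: True, v: False}
  {q: True, v: False, e: False}
  {e: True, v: False, q: False}
  {e: False, v: False, q: False}
  {q: True, e: True, v: True}
  {q: True, v: True, e: False}
  {e: True, v: True, q: False}


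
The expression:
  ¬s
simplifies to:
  ¬s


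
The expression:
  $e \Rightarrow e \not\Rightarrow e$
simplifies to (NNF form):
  $\neg e$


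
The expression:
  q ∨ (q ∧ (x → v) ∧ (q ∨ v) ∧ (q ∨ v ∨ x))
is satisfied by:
  {q: True}


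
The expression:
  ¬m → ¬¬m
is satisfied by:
  {m: True}


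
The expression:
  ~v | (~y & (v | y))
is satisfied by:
  {v: False, y: False}
  {y: True, v: False}
  {v: True, y: False}


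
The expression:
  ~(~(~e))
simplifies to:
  ~e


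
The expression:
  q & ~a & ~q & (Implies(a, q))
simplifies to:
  False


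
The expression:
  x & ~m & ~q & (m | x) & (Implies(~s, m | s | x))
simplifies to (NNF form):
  x & ~m & ~q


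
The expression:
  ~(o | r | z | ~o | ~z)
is never true.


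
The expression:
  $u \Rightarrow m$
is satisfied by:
  {m: True, u: False}
  {u: False, m: False}
  {u: True, m: True}


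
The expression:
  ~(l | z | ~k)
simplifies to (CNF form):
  k & ~l & ~z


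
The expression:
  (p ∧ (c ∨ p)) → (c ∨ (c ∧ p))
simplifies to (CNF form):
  c ∨ ¬p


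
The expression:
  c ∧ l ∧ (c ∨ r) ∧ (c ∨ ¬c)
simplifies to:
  c ∧ l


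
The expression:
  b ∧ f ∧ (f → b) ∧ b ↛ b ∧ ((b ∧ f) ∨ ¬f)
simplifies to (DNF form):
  False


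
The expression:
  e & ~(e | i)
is never true.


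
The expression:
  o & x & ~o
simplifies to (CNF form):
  False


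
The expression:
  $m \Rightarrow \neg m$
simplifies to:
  $\neg m$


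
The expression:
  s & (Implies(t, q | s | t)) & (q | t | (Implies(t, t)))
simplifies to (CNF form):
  s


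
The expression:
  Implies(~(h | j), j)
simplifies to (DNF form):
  h | j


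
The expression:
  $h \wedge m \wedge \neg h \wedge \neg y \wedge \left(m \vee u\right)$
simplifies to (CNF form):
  $\text{False}$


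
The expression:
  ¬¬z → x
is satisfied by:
  {x: True, z: False}
  {z: False, x: False}
  {z: True, x: True}


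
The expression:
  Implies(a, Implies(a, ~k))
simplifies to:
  ~a | ~k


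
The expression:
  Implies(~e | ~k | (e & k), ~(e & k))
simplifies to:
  ~e | ~k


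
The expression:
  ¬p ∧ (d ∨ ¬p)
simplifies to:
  ¬p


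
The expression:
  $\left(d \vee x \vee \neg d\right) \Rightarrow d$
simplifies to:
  $d$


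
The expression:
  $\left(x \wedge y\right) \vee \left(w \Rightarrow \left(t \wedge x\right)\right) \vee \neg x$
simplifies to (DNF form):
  $t \vee y \vee \neg w \vee \neg x$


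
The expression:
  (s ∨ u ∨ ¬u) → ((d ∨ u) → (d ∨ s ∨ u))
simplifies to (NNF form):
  True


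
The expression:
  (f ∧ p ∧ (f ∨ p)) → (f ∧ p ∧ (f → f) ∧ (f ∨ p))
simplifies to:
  True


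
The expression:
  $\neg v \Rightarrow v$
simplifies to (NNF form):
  $v$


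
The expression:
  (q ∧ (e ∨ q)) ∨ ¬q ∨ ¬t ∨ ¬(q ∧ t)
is always true.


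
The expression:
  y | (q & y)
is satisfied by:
  {y: True}


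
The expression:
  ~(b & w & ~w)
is always true.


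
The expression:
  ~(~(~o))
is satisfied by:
  {o: False}


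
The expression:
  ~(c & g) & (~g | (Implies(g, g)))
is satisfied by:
  {g: False, c: False}
  {c: True, g: False}
  {g: True, c: False}


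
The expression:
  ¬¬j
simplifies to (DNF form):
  j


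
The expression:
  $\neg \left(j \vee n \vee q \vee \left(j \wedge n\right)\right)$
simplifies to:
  $\neg j \wedge \neg n \wedge \neg q$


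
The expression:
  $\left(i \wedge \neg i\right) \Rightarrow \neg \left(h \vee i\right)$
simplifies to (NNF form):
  $\text{True}$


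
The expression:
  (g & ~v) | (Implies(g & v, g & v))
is always true.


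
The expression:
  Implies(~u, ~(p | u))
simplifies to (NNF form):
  u | ~p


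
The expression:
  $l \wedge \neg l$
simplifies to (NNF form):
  $\text{False}$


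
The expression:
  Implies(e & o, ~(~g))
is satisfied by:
  {g: True, o: False, e: False}
  {o: False, e: False, g: False}
  {g: True, e: True, o: False}
  {e: True, o: False, g: False}
  {g: True, o: True, e: False}
  {o: True, g: False, e: False}
  {g: True, e: True, o: True}


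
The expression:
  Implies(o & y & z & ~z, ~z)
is always true.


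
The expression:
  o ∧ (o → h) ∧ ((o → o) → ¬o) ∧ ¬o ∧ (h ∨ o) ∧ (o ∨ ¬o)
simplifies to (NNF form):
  False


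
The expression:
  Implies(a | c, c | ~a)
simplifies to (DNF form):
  c | ~a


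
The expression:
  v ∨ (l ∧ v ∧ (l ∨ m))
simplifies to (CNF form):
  v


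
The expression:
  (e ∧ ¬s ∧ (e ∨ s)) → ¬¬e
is always true.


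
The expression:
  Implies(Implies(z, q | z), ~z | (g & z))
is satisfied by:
  {g: True, z: False}
  {z: False, g: False}
  {z: True, g: True}


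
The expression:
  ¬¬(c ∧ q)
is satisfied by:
  {c: True, q: True}


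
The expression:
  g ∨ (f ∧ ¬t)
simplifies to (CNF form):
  (f ∨ g) ∧ (g ∨ ¬t)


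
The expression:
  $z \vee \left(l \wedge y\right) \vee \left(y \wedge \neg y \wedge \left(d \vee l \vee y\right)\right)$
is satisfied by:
  {y: True, z: True, l: True}
  {y: True, z: True, l: False}
  {z: True, l: True, y: False}
  {z: True, l: False, y: False}
  {y: True, l: True, z: False}


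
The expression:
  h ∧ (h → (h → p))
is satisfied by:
  {h: True, p: True}


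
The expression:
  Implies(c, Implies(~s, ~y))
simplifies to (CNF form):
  s | ~c | ~y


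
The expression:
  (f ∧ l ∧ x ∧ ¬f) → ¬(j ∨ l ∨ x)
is always true.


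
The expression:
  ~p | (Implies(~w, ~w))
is always true.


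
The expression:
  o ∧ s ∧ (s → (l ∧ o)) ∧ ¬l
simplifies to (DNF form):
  False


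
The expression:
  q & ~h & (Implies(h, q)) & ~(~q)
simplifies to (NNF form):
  q & ~h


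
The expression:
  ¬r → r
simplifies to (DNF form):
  r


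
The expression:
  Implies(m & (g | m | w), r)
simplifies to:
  r | ~m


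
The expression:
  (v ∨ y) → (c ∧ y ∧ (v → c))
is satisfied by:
  {c: True, v: False, y: False}
  {v: False, y: False, c: False}
  {y: True, c: True, v: False}
  {y: True, c: True, v: True}


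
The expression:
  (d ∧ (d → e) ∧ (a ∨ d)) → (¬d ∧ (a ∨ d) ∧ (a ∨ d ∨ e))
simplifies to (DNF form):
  ¬d ∨ ¬e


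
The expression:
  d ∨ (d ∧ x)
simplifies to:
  d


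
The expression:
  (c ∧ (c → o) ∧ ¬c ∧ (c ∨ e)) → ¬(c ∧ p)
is always true.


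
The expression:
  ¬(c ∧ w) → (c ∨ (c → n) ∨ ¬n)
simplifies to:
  True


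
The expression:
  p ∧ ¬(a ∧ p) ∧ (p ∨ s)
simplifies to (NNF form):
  p ∧ ¬a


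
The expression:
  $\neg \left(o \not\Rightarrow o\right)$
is always true.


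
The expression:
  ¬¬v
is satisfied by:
  {v: True}


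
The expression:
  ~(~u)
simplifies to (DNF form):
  u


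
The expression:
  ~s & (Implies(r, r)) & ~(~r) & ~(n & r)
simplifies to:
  r & ~n & ~s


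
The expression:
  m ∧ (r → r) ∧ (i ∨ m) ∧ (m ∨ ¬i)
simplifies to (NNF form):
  m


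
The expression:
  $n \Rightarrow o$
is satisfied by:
  {o: True, n: False}
  {n: False, o: False}
  {n: True, o: True}


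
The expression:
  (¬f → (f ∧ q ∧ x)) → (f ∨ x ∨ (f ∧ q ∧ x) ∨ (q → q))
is always true.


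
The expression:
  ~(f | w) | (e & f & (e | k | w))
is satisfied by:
  {e: True, w: False, f: False}
  {e: False, w: False, f: False}
  {f: True, e: True, w: False}
  {f: True, w: True, e: True}


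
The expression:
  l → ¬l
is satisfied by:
  {l: False}


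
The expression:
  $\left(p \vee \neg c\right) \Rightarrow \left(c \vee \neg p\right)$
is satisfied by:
  {c: True, p: False}
  {p: False, c: False}
  {p: True, c: True}


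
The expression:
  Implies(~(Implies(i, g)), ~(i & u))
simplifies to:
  g | ~i | ~u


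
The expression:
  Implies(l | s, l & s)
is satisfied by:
  {l: False, s: False}
  {s: True, l: True}


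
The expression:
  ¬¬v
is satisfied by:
  {v: True}


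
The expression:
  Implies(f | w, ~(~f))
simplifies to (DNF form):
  f | ~w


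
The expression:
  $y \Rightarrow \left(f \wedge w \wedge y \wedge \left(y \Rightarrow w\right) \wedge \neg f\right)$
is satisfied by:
  {y: False}


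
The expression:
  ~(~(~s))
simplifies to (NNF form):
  ~s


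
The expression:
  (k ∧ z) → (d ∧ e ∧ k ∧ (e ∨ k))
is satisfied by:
  {d: True, e: True, k: False, z: False}
  {d: True, e: False, k: False, z: False}
  {e: True, d: False, k: False, z: False}
  {d: False, e: False, k: False, z: False}
  {d: True, z: True, e: True, k: False}
  {d: True, z: True, e: False, k: False}
  {z: True, e: True, d: False, k: False}
  {z: True, d: False, e: False, k: False}
  {d: True, k: True, e: True, z: False}
  {d: True, k: True, e: False, z: False}
  {k: True, e: True, d: False, z: False}
  {k: True, d: False, e: False, z: False}
  {d: True, z: True, k: True, e: True}


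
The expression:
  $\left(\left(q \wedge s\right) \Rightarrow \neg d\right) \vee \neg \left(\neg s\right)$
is always true.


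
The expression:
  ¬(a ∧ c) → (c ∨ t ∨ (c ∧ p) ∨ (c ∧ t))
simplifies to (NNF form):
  c ∨ t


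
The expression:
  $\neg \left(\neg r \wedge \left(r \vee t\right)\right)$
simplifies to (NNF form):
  $r \vee \neg t$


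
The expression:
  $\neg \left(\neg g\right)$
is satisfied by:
  {g: True}


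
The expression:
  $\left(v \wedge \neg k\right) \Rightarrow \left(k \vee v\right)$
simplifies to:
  $\text{True}$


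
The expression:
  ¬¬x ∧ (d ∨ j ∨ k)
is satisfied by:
  {d: True, k: True, j: True, x: True}
  {d: True, k: True, x: True, j: False}
  {d: True, j: True, x: True, k: False}
  {d: True, x: True, j: False, k: False}
  {k: True, x: True, j: True, d: False}
  {k: True, x: True, j: False, d: False}
  {x: True, j: True, k: False, d: False}


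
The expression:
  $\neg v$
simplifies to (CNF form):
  $\neg v$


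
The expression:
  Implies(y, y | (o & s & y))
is always true.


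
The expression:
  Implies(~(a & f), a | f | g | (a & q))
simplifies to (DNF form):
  a | f | g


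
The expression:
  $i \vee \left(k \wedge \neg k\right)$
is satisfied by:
  {i: True}


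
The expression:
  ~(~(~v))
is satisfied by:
  {v: False}


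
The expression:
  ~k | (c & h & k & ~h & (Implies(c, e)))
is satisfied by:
  {k: False}


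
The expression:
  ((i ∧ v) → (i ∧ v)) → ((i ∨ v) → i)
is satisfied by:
  {i: True, v: False}
  {v: False, i: False}
  {v: True, i: True}


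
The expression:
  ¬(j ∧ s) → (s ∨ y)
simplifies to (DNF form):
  s ∨ y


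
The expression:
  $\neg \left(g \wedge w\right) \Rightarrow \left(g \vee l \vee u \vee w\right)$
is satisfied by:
  {u: True, l: True, w: True, g: True}
  {u: True, l: True, w: True, g: False}
  {u: True, l: True, g: True, w: False}
  {u: True, l: True, g: False, w: False}
  {u: True, w: True, g: True, l: False}
  {u: True, w: True, g: False, l: False}
  {u: True, w: False, g: True, l: False}
  {u: True, w: False, g: False, l: False}
  {l: True, w: True, g: True, u: False}
  {l: True, w: True, g: False, u: False}
  {l: True, g: True, w: False, u: False}
  {l: True, g: False, w: False, u: False}
  {w: True, g: True, l: False, u: False}
  {w: True, l: False, g: False, u: False}
  {g: True, l: False, w: False, u: False}


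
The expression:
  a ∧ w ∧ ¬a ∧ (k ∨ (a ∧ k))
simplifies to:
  False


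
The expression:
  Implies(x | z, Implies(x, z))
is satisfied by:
  {z: True, x: False}
  {x: False, z: False}
  {x: True, z: True}


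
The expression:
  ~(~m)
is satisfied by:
  {m: True}


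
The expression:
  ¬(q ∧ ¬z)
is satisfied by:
  {z: True, q: False}
  {q: False, z: False}
  {q: True, z: True}


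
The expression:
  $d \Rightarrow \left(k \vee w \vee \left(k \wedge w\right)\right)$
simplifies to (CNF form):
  $k \vee w \vee \neg d$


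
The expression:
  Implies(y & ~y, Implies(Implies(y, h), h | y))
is always true.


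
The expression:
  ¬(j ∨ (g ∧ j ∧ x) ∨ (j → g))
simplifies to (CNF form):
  False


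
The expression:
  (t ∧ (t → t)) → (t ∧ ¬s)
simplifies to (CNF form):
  ¬s ∨ ¬t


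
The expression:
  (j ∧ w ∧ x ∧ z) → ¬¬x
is always true.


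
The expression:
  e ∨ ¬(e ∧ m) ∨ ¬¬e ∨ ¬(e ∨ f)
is always true.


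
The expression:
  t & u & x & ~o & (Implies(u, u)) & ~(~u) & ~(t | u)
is never true.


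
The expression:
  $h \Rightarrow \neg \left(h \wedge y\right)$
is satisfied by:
  {h: False, y: False}
  {y: True, h: False}
  {h: True, y: False}


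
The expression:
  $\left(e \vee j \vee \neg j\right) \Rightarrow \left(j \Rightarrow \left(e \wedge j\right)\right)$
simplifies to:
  $e \vee \neg j$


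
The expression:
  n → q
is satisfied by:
  {q: True, n: False}
  {n: False, q: False}
  {n: True, q: True}


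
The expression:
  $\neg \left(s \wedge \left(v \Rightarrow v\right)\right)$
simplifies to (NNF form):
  $\neg s$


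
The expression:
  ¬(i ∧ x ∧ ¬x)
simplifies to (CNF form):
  True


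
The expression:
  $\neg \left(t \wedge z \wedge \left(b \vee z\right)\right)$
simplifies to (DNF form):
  $\neg t \vee \neg z$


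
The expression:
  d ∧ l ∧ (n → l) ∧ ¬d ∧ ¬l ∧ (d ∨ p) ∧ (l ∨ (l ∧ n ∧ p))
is never true.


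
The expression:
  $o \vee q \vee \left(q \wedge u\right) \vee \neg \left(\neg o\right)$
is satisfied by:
  {q: True, o: True}
  {q: True, o: False}
  {o: True, q: False}


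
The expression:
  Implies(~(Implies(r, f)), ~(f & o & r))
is always true.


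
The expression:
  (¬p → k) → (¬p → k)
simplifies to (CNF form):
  True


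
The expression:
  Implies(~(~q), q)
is always true.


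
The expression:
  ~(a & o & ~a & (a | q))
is always true.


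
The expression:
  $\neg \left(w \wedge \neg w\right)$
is always true.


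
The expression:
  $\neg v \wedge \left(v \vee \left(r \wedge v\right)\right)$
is never true.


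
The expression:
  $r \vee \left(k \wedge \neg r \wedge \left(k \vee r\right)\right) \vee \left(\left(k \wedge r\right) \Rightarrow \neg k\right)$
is always true.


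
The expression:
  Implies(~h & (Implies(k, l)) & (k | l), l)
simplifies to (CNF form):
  True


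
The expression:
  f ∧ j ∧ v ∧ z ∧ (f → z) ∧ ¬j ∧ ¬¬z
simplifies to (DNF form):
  False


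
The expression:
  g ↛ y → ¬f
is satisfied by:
  {y: True, g: False, f: False}
  {g: False, f: False, y: False}
  {f: True, y: True, g: False}
  {f: True, g: False, y: False}
  {y: True, g: True, f: False}
  {g: True, y: False, f: False}
  {f: True, g: True, y: True}


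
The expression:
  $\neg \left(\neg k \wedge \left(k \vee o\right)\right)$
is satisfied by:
  {k: True, o: False}
  {o: False, k: False}
  {o: True, k: True}


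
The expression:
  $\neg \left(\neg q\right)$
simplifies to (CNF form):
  $q$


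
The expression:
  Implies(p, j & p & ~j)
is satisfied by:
  {p: False}


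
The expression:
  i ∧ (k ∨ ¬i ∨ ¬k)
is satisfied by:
  {i: True}


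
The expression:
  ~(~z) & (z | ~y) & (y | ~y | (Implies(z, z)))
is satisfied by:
  {z: True}


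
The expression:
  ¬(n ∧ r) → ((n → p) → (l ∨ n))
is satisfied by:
  {n: True, l: True}
  {n: True, l: False}
  {l: True, n: False}


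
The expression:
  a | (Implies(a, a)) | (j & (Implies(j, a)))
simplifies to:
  True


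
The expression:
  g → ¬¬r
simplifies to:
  r ∨ ¬g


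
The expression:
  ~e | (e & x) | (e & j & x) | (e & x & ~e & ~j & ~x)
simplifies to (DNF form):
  x | ~e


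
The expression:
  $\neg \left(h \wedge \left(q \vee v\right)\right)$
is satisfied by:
  {v: False, h: False, q: False}
  {q: True, v: False, h: False}
  {v: True, q: False, h: False}
  {q: True, v: True, h: False}
  {h: True, q: False, v: False}


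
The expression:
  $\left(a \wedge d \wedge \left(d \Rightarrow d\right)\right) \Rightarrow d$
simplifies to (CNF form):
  $\text{True}$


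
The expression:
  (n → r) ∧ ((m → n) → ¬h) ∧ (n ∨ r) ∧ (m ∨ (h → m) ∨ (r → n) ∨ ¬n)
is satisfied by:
  {r: True, m: True, h: False, n: False}
  {r: True, m: False, h: False, n: False}
  {r: True, n: True, m: True, h: False}
  {r: True, n: True, m: False, h: False}
  {r: True, h: True, m: True, n: False}


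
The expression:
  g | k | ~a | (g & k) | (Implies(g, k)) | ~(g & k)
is always true.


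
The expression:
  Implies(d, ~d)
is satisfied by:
  {d: False}


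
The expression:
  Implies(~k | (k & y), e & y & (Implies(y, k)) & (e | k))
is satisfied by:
  {e: True, k: True, y: False}
  {k: True, y: False, e: False}
  {y: True, e: True, k: True}


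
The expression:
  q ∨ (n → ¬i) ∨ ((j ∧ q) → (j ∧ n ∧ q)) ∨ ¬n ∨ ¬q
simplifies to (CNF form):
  True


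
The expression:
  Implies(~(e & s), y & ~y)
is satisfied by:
  {e: True, s: True}


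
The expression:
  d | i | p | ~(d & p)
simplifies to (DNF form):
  True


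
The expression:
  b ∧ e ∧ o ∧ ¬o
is never true.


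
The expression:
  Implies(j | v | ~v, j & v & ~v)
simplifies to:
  False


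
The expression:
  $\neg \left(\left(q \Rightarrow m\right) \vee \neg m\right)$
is never true.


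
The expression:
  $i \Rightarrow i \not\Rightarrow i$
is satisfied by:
  {i: False}


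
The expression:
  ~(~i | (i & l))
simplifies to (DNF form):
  i & ~l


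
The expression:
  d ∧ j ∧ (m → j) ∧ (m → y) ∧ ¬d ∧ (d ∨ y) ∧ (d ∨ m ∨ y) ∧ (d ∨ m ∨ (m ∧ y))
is never true.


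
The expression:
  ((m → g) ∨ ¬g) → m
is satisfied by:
  {m: True}


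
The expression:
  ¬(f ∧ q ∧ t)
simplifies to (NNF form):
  ¬f ∨ ¬q ∨ ¬t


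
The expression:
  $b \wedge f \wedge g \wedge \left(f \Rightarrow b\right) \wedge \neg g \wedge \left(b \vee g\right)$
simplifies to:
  $\text{False}$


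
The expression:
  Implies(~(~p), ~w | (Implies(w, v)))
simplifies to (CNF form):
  v | ~p | ~w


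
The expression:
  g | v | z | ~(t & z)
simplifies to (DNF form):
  True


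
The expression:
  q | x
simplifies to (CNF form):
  q | x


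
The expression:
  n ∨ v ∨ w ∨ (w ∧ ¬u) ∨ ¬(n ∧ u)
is always true.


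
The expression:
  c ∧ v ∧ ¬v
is never true.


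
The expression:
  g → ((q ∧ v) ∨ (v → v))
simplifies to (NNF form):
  True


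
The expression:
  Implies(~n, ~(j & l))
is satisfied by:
  {n: True, l: False, j: False}
  {l: False, j: False, n: False}
  {j: True, n: True, l: False}
  {j: True, l: False, n: False}
  {n: True, l: True, j: False}
  {l: True, n: False, j: False}
  {j: True, l: True, n: True}


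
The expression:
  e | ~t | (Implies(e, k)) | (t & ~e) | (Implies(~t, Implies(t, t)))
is always true.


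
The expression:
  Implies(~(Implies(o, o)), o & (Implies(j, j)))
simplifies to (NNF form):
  True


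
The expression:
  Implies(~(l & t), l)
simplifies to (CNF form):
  l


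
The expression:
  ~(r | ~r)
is never true.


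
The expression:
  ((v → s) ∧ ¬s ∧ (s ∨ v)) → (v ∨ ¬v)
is always true.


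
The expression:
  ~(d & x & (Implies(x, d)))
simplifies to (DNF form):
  ~d | ~x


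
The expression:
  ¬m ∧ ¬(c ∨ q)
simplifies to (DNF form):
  ¬c ∧ ¬m ∧ ¬q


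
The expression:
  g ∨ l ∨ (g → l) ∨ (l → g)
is always true.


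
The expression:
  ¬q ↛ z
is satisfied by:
  {z: True, q: False}
  {q: False, z: False}
  {q: True, z: True}


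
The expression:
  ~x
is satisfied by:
  {x: False}


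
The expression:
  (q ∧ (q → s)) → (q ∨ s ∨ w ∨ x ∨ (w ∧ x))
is always true.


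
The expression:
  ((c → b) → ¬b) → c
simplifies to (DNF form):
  b ∨ c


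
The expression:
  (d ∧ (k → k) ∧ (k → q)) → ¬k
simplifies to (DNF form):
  ¬d ∨ ¬k ∨ ¬q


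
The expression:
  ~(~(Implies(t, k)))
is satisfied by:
  {k: True, t: False}
  {t: False, k: False}
  {t: True, k: True}


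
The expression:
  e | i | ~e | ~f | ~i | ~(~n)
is always true.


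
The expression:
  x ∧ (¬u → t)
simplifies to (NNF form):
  x ∧ (t ∨ u)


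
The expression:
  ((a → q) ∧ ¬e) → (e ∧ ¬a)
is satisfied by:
  {e: True, a: True, q: False}
  {e: True, a: False, q: False}
  {q: True, e: True, a: True}
  {q: True, e: True, a: False}
  {a: True, q: False, e: False}


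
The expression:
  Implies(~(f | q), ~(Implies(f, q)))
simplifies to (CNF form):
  f | q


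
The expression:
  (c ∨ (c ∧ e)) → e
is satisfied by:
  {e: True, c: False}
  {c: False, e: False}
  {c: True, e: True}


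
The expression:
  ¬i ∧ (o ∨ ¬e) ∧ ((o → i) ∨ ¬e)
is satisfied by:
  {i: False, e: False}


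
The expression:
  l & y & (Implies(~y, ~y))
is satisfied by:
  {y: True, l: True}


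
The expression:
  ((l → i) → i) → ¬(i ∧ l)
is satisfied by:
  {l: False, i: False}
  {i: True, l: False}
  {l: True, i: False}


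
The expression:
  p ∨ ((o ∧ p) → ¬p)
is always true.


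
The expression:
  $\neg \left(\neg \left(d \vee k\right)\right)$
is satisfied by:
  {d: True, k: True}
  {d: True, k: False}
  {k: True, d: False}


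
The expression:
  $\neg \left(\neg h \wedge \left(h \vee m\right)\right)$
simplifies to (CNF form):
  $h \vee \neg m$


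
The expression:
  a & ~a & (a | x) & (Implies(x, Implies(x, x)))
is never true.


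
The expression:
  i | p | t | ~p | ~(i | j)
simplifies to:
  True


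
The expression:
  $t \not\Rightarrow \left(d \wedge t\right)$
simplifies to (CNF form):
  $t \wedge \neg d$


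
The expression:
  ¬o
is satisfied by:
  {o: False}


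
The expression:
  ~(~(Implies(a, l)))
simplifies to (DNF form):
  l | ~a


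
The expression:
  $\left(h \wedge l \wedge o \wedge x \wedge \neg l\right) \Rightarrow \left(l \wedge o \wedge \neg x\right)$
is always true.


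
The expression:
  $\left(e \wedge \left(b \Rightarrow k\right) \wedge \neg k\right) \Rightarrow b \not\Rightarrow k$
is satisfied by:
  {b: True, k: True, e: False}
  {b: True, e: False, k: False}
  {k: True, e: False, b: False}
  {k: False, e: False, b: False}
  {b: True, k: True, e: True}
  {b: True, e: True, k: False}
  {k: True, e: True, b: False}


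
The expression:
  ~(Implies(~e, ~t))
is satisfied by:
  {t: True, e: False}


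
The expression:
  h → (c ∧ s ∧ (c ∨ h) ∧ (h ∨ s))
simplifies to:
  (c ∧ s) ∨ ¬h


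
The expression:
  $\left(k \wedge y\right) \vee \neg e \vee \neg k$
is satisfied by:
  {y: True, k: False, e: False}
  {k: False, e: False, y: False}
  {e: True, y: True, k: False}
  {e: True, k: False, y: False}
  {y: True, k: True, e: False}
  {k: True, y: False, e: False}
  {e: True, k: True, y: True}


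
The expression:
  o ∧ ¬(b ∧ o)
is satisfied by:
  {o: True, b: False}


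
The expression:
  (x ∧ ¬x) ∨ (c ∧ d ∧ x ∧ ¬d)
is never true.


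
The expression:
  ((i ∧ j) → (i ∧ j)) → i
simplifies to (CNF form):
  i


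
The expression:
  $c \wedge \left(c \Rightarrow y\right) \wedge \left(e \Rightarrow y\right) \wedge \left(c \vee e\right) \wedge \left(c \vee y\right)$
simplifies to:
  $c \wedge y$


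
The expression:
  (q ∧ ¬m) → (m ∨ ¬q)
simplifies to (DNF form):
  m ∨ ¬q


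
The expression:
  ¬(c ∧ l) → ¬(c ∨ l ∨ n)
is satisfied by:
  {c: True, l: True, n: False}
  {c: True, l: True, n: True}
  {n: False, c: False, l: False}


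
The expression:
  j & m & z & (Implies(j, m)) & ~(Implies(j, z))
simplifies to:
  False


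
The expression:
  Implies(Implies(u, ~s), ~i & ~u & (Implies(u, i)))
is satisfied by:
  {s: True, i: False, u: False}
  {i: False, u: False, s: False}
  {u: True, s: True, i: False}
  {u: True, s: True, i: True}


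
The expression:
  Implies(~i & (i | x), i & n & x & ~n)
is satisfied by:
  {i: True, x: False}
  {x: False, i: False}
  {x: True, i: True}


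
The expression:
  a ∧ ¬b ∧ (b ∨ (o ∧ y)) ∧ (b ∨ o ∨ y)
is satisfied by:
  {a: True, o: True, y: True, b: False}


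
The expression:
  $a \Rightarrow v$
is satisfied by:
  {v: True, a: False}
  {a: False, v: False}
  {a: True, v: True}


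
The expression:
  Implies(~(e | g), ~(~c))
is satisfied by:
  {c: True, e: True, g: True}
  {c: True, e: True, g: False}
  {c: True, g: True, e: False}
  {c: True, g: False, e: False}
  {e: True, g: True, c: False}
  {e: True, g: False, c: False}
  {g: True, e: False, c: False}


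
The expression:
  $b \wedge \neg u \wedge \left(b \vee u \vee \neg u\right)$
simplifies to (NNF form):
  $b \wedge \neg u$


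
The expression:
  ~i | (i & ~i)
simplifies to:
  ~i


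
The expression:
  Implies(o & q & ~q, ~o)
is always true.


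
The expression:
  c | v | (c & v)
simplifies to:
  c | v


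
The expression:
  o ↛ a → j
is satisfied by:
  {a: True, j: True, o: False}
  {a: True, j: False, o: False}
  {j: True, a: False, o: False}
  {a: False, j: False, o: False}
  {a: True, o: True, j: True}
  {a: True, o: True, j: False}
  {o: True, j: True, a: False}


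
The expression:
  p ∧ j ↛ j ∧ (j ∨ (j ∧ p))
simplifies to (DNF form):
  False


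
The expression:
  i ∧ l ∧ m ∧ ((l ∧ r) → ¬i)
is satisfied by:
  {m: True, i: True, l: True, r: False}


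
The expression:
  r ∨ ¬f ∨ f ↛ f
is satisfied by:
  {r: True, f: False}
  {f: False, r: False}
  {f: True, r: True}


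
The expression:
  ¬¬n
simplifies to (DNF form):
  n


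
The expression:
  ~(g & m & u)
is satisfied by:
  {g: False, m: False, u: False}
  {u: True, g: False, m: False}
  {m: True, g: False, u: False}
  {u: True, m: True, g: False}
  {g: True, u: False, m: False}
  {u: True, g: True, m: False}
  {m: True, g: True, u: False}


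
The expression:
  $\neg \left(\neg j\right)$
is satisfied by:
  {j: True}


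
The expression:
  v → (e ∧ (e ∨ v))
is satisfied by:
  {e: True, v: False}
  {v: False, e: False}
  {v: True, e: True}


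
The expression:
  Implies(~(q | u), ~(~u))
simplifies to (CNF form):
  q | u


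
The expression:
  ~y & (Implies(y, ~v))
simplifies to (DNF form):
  ~y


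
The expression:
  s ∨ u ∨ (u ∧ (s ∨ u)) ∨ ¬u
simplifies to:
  True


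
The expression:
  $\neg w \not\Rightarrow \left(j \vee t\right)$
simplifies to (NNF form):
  $\neg j \wedge \neg t \wedge \neg w$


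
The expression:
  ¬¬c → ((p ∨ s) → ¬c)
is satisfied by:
  {s: False, c: False, p: False}
  {p: True, s: False, c: False}
  {s: True, p: False, c: False}
  {p: True, s: True, c: False}
  {c: True, p: False, s: False}


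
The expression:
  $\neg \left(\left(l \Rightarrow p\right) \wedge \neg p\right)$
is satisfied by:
  {l: True, p: True}
  {l: True, p: False}
  {p: True, l: False}


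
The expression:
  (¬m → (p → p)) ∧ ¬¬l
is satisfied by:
  {l: True}


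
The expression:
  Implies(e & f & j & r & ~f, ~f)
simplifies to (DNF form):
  True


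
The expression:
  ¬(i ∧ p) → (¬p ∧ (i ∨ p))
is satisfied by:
  {i: True}


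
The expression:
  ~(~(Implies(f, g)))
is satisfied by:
  {g: True, f: False}
  {f: False, g: False}
  {f: True, g: True}


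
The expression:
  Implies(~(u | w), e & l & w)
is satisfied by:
  {u: True, w: True}
  {u: True, w: False}
  {w: True, u: False}


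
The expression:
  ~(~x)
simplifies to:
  x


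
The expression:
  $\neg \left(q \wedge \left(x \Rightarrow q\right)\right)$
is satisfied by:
  {q: False}


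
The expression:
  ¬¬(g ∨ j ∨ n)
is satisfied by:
  {n: True, g: True, j: True}
  {n: True, g: True, j: False}
  {n: True, j: True, g: False}
  {n: True, j: False, g: False}
  {g: True, j: True, n: False}
  {g: True, j: False, n: False}
  {j: True, g: False, n: False}


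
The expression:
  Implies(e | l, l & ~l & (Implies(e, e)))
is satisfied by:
  {e: False, l: False}


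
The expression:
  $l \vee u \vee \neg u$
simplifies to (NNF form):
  $\text{True}$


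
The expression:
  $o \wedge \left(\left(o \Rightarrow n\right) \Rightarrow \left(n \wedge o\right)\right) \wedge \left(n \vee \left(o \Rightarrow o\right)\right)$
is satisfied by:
  {o: True}


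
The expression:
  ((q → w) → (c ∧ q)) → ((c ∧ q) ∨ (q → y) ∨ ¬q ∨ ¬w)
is always true.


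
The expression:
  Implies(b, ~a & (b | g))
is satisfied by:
  {a: False, b: False}
  {b: True, a: False}
  {a: True, b: False}


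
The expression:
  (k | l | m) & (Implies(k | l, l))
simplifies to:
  l | (m & ~k)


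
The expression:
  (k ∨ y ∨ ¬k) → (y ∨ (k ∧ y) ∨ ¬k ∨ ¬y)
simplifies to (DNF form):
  True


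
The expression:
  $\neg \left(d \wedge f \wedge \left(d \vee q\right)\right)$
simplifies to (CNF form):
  $\neg d \vee \neg f$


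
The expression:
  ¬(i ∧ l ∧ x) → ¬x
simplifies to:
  (i ∧ l) ∨ ¬x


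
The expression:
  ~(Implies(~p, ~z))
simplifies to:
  z & ~p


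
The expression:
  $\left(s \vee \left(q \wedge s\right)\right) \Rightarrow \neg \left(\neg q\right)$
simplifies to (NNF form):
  $q \vee \neg s$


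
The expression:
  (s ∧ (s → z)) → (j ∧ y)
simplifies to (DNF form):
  (j ∧ y) ∨ ¬s ∨ ¬z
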